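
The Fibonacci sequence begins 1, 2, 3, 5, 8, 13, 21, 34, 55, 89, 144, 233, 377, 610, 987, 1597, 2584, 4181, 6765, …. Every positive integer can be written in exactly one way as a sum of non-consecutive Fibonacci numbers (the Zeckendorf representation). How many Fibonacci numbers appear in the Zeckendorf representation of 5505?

Greedily peel off the largest Fibonacci term at each step:
take 4181 (≤ 5505); 5505 − 4181 = 1324
take 987 (≤ 1324); 1324 − 987 = 337
take 233 (≤ 337); 337 − 233 = 104
take 89 (≤ 104); 104 − 89 = 15
take 13 (≤ 15); 15 − 13 = 2
take 2 (≤ 2); 2 − 2 = 0
5505 = 4181 + 987 + 233 + 89 + 13 + 2, which has 6 terms.

6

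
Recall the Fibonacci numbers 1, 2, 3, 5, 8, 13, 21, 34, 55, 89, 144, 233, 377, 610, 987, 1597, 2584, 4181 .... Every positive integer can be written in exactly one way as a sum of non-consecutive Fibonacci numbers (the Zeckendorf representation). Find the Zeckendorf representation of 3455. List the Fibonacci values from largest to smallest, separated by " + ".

2584 + 610 + 233 + 21 + 5 + 2

Repeatedly subtract the largest Fibonacci number that fits:
largest Fibonacci ≤ 3455 is 2584; 3455 − 2584 = 871
largest Fibonacci ≤ 871 is 610; 871 − 610 = 261
largest Fibonacci ≤ 261 is 233; 261 − 233 = 28
largest Fibonacci ≤ 28 is 21; 28 − 21 = 7
largest Fibonacci ≤ 7 is 5; 7 − 5 = 2
largest Fibonacci ≤ 2 is 2; 2 − 2 = 0
So 3455 = 2584 + 610 + 233 + 21 + 5 + 2, with no two terms consecutive in the sequence.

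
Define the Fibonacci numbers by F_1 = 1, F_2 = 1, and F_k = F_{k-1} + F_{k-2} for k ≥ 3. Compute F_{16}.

987

Iterating the recurrence up to F_{10} = 55 and F_{9} = 34:
F_{11} = F_{10} + F_{9} = 55 + 34 = 89
F_{12} = F_{11} + F_{10} = 89 + 55 = 144
F_{13} = F_{12} + F_{11} = 144 + 89 = 233
F_{14} = F_{13} + F_{12} = 233 + 144 = 377
F_{15} = F_{14} + F_{13} = 377 + 233 = 610
F_{16} = F_{15} + F_{14} = 610 + 377 = 987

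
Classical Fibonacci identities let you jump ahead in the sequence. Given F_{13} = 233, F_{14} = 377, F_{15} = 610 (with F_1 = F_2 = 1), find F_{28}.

317811

By the addition formula F_{m+n} = F_m F_{n+1} + F_{m−1} F_n with m=14, n=14: F_{28} = 377·610 + 233·377 = 229970 + 87841 = 317811.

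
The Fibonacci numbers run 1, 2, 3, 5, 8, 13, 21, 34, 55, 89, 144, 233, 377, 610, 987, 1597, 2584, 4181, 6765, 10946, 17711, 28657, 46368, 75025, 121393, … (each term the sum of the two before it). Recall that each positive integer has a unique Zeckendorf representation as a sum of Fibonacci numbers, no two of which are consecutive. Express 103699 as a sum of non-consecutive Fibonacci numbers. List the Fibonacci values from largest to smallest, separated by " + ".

Repeatedly subtract the largest Fibonacci number that fits:
103699: greatest Fibonacci not exceeding it is 75025, leaving 28674
28674: greatest Fibonacci not exceeding it is 28657, leaving 17
17: greatest Fibonacci not exceeding it is 13, leaving 4
4: greatest Fibonacci not exceeding it is 3, leaving 1
1: greatest Fibonacci not exceeding it is 1, leaving 0
So 103699 = 75025 + 28657 + 13 + 3 + 1, with no two terms consecutive in the sequence.

75025 + 28657 + 13 + 3 + 1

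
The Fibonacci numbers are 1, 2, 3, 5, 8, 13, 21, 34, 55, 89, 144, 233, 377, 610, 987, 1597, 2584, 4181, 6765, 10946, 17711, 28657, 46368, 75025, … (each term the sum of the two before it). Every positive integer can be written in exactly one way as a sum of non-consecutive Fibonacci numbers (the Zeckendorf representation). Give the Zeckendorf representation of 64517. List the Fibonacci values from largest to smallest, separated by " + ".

46368 + 17711 + 377 + 55 + 5 + 1

take 46368 (≤ 64517); 64517 − 46368 = 18149
take 17711 (≤ 18149); 18149 − 17711 = 438
take 377 (≤ 438); 438 − 377 = 61
take 55 (≤ 61); 61 − 55 = 6
take 5 (≤ 6); 6 − 5 = 1
take 1 (≤ 1); 1 − 1 = 0
So 64517 = 46368 + 17711 + 377 + 55 + 5 + 1, with no two terms consecutive in the sequence.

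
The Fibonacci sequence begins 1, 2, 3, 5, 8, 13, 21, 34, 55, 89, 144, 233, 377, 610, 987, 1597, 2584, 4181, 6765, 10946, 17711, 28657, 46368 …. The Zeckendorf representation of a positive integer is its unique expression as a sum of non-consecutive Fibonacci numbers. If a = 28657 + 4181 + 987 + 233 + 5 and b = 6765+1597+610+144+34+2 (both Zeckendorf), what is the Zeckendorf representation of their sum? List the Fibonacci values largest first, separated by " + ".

The two numbers are 34063 and 9152, so their sum is 43215.
Greedily peel off the largest Fibonacci term at each step:
43215 − 28657 = 14558
14558 − 10946 = 3612
3612 − 2584 = 1028
1028 − 987 = 41
41 − 34 = 7
7 − 5 = 2
2 − 2 = 0

28657 + 10946 + 2584 + 987 + 34 + 5 + 2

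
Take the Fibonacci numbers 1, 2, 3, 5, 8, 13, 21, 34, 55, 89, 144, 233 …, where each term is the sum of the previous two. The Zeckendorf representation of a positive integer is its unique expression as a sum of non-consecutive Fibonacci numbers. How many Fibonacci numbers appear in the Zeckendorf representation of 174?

4

174 − 144 = 30
30 − 21 = 9
9 − 8 = 1
1 − 1 = 0
174 = 144 + 21 + 8 + 1, which has 4 terms.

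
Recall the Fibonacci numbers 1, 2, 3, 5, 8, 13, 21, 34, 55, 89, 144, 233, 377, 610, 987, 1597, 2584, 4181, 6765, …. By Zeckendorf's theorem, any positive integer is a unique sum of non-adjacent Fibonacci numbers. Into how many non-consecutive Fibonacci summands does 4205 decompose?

3

4181 ≤ 4205 < 6765, so take 4181; remainder 24
21 ≤ 24 < 34, so take 21; remainder 3
3 ≤ 3 < 5, so take 3; remainder 0
4205 = 4181 + 21 + 3, which has 3 terms.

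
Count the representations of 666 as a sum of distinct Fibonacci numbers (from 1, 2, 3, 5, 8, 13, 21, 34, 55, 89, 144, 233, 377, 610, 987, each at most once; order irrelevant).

Starting from the Zeckendorf form and repeatedly splitting a term F_k into F_{k−1} + F_{k−2} (when neither is already used) reaches every representation.
666 = 610+55+1 = 610+34+21+1 = 377+233+55+1 = 610+34+13+8+1 = 377+233+34+21+1 = … (7 more), for 12 in all.

12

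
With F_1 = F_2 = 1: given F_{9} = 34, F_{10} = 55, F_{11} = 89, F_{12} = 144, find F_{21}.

By the addition formula F_{m+n} = F_m F_{n+1} + F_{m−1} F_n with m=10, n=11: F_{21} = 55·144 + 34·89 = 7920 + 3026 = 10946.

10946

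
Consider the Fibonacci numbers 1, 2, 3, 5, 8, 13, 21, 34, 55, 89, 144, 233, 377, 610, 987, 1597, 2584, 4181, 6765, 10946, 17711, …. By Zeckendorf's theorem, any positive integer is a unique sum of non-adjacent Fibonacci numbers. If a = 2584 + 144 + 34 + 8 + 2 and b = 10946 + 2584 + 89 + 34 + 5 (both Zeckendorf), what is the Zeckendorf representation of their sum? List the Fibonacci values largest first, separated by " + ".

10946 + 4181 + 987 + 233 + 55 + 21 + 5 + 2

The two numbers are 2772 and 13658, so their sum is 16430.
Greedily peel off the largest Fibonacci term at each step:
10946 ≤ 16430 < 17711, so take 10946; remainder 5484
4181 ≤ 5484 < 6765, so take 4181; remainder 1303
987 ≤ 1303 < 1597, so take 987; remainder 316
233 ≤ 316 < 377, so take 233; remainder 83
55 ≤ 83 < 89, so take 55; remainder 28
21 ≤ 28 < 34, so take 21; remainder 7
5 ≤ 7 < 8, so take 5; remainder 2
2 ≤ 2 < 3, so take 2; remainder 0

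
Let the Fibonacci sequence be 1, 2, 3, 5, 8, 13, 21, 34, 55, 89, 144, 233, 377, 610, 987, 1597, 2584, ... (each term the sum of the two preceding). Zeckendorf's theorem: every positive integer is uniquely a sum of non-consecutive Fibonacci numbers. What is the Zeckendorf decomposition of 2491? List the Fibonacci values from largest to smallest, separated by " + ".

1597 + 610 + 233 + 34 + 13 + 3 + 1

1597 ≤ 2491 < 2584, so take 1597; remainder 894
610 ≤ 894 < 987, so take 610; remainder 284
233 ≤ 284 < 377, so take 233; remainder 51
34 ≤ 51 < 55, so take 34; remainder 17
13 ≤ 17 < 21, so take 13; remainder 4
3 ≤ 4 < 5, so take 3; remainder 1
1 ≤ 1 < 2, so take 1; remainder 0
So 2491 = 1597 + 610 + 233 + 34 + 13 + 3 + 1, with no two terms consecutive in the sequence.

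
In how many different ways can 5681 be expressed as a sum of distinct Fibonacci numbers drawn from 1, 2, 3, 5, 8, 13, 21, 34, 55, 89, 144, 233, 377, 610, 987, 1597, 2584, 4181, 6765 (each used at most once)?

42

Each representation comes from the Zeckendorf form by replacing some F_k with F_{k−1} + F_{k−2} where possible.
5681 = 4181+987+377+89+34+13 = 4181+987+377+89+34+8+5 = 4181+987+233+144+89+34+13 = … (39 more), for 42 in all.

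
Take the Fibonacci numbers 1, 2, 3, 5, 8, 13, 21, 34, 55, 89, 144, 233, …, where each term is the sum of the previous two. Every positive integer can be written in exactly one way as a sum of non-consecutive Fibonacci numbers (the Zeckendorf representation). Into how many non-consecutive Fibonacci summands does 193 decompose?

4

Repeatedly subtract the largest Fibonacci number that fits:
193 − 144 = 49
49 − 34 = 15
15 − 13 = 2
2 − 2 = 0
193 = 144 + 34 + 13 + 2, which has 4 terms.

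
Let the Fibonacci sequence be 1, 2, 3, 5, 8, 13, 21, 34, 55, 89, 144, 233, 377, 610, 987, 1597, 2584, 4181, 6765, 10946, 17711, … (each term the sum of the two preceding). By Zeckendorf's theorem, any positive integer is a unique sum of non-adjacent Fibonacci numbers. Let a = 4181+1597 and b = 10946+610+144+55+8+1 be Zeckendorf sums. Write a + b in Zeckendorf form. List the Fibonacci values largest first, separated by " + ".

10946 + 4181 + 1597 + 610 + 144 + 55 + 8 + 1

The two numbers are 5778 and 11764, so their sum is 17542.
Greedily peel off the largest Fibonacci term at each step:
subtract 10946 from 17542: 6596 remains
subtract 4181 from 6596: 2415 remains
subtract 1597 from 2415: 818 remains
subtract 610 from 818: 208 remains
subtract 144 from 208: 64 remains
subtract 55 from 64: 9 remains
subtract 8 from 9: 1 remains
subtract 1 from 1: 0 remains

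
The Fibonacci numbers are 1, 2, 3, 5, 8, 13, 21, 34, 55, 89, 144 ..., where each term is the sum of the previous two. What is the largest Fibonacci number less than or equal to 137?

89 ≤ 137 < 144, so the largest Fibonacci number not exceeding 137 is 89.

89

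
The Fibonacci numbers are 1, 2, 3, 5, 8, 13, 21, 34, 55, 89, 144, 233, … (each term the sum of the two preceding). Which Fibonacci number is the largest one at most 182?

144 ≤ 182 < 233, so the largest Fibonacci number not exceeding 182 is 144.

144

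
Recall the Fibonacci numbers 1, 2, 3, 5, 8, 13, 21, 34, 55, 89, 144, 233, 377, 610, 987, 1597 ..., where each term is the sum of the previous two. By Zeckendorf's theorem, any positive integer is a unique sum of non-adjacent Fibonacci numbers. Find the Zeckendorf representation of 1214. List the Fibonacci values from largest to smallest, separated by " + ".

987 + 144 + 55 + 21 + 5 + 2

Greedily peel off the largest Fibonacci term at each step:
987 ≤ 1214 < 1597, so take 987; remainder 227
144 ≤ 227 < 233, so take 144; remainder 83
55 ≤ 83 < 89, so take 55; remainder 28
21 ≤ 28 < 34, so take 21; remainder 7
5 ≤ 7 < 8, so take 5; remainder 2
2 ≤ 2 < 3, so take 2; remainder 0
So 1214 = 987 + 144 + 55 + 21 + 5 + 2, with no two terms consecutive in the sequence.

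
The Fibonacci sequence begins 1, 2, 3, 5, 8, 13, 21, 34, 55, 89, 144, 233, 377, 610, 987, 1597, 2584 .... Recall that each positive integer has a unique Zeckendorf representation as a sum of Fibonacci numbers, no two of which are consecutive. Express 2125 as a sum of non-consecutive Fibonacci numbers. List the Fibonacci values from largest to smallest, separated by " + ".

1597 + 377 + 144 + 5 + 2

Greedy algorithm:
2125 − 1597 = 528
528 − 377 = 151
151 − 144 = 7
7 − 5 = 2
2 − 2 = 0
So 2125 = 1597 + 377 + 144 + 5 + 2, with no two terms consecutive in the sequence.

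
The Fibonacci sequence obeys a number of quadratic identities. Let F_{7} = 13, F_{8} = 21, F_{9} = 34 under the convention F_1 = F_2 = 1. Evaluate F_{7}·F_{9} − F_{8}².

1

13·34 − 21² = 442 − 441 = 1. (Cassini's identity: F_{k−1}F_{k+1} − F_k² = (−1)^k.)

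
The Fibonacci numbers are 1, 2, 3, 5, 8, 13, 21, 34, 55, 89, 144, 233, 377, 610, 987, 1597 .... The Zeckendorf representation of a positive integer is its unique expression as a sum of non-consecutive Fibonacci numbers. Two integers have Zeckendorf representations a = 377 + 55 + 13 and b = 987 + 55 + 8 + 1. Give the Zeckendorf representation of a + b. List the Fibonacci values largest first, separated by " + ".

The two numbers are 445 and 1051, so their sum is 1496.
Greedily peel off the largest Fibonacci term at each step:
1496 − 987 = 509
509 − 377 = 132
132 − 89 = 43
43 − 34 = 9
9 − 8 = 1
1 − 1 = 0

987 + 377 + 89 + 34 + 8 + 1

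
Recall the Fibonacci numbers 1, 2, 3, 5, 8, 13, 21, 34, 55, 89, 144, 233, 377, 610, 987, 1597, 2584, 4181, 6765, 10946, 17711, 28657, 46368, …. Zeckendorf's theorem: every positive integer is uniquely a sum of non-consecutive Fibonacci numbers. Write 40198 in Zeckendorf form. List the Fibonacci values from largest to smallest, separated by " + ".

Repeatedly subtract the largest Fibonacci number that fits:
take 28657 (≤ 40198); 40198 − 28657 = 11541
take 10946 (≤ 11541); 11541 − 10946 = 595
take 377 (≤ 595); 595 − 377 = 218
take 144 (≤ 218); 218 − 144 = 74
take 55 (≤ 74); 74 − 55 = 19
take 13 (≤ 19); 19 − 13 = 6
take 5 (≤ 6); 6 − 5 = 1
take 1 (≤ 1); 1 − 1 = 0
So 40198 = 28657 + 10946 + 377 + 144 + 55 + 13 + 5 + 1, with no two terms consecutive in the sequence.

28657 + 10946 + 377 + 144 + 55 + 13 + 5 + 1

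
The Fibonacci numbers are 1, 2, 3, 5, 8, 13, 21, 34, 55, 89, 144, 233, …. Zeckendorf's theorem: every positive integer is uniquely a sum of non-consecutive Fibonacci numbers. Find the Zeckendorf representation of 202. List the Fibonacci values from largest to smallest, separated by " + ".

144 ≤ 202 < 233, so take 144; remainder 58
55 ≤ 58 < 89, so take 55; remainder 3
3 ≤ 3 < 5, so take 3; remainder 0
So 202 = 144 + 55 + 3, with no two terms consecutive in the sequence.

144 + 55 + 3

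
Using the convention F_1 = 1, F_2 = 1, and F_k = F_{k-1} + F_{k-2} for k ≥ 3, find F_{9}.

34

Iterating the recurrence up to F_{5} = 5 and F_{4} = 3:
F_{6} = F_{5} + F_{4} = 5 + 3 = 8
F_{7} = F_{6} + F_{5} = 8 + 5 = 13
F_{8} = F_{7} + F_{6} = 13 + 8 = 21
F_{9} = F_{8} + F_{7} = 21 + 13 = 34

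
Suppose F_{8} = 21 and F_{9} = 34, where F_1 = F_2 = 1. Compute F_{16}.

By the doubling identity F_{2k} = F_k(2F_{k+1} − F_k): F_{16} = 21·(2·34 − 21) = 21·47 = 987.

987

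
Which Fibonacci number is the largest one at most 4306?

4181 ≤ 4306 < 6765, so the largest Fibonacci number not exceeding 4306 is 4181.

4181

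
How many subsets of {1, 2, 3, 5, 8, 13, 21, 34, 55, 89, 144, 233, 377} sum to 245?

Each representation comes from the Zeckendorf form by replacing some F_k with F_{k−1} + F_{k−2} where possible.
245 = 233+8+3+1 = 144+89+8+3+1 = 144+55+34+8+3+1 = 144+55+21+13+8+3+1 — 4 representations.

4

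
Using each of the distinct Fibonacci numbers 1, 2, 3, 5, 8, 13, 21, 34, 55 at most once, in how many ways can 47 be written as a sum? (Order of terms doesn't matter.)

5

47 = 34+13 = 34+8+5 = 34+8+3+2 = 21+13+8+5 = 21+13+8+3+2 — 5 representations.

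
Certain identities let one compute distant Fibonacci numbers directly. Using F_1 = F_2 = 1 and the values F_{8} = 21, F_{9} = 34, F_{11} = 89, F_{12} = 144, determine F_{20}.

By the addition formula F_{m+n} = F_m F_{n+1} + F_{m−1} F_n with m=9, n=11: F_{20} = 34·144 + 21·89 = 4896 + 1869 = 6765.

6765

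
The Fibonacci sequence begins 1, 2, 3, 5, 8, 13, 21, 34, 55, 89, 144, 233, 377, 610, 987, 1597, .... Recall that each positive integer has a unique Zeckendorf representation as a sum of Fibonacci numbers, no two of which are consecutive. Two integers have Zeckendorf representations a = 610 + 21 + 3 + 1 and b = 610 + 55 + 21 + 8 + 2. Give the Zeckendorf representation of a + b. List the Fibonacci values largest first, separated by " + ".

The two numbers are 635 and 696, so their sum is 1331.
Repeatedly subtract the largest Fibonacci number that fits:
1331: greatest Fibonacci not exceeding it is 987, leaving 344
344: greatest Fibonacci not exceeding it is 233, leaving 111
111: greatest Fibonacci not exceeding it is 89, leaving 22
22: greatest Fibonacci not exceeding it is 21, leaving 1
1: greatest Fibonacci not exceeding it is 1, leaving 0

987 + 233 + 89 + 21 + 1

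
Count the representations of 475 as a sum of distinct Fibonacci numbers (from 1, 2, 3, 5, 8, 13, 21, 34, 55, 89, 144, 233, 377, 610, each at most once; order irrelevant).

12

Each representation comes from the Zeckendorf form by replacing some F_k with F_{k−1} + F_{k−2} where possible.
475 = 377+89+8+1 = 377+89+5+3+1 = 377+55+34+8+1 = … (9 more), for 12 in all.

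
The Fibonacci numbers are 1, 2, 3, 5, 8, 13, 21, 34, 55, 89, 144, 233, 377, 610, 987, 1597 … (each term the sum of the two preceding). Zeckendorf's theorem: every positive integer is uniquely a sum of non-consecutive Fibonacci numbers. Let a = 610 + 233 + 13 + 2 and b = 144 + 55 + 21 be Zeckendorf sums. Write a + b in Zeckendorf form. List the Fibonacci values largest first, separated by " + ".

The two numbers are 858 and 220, so their sum is 1078.
take 987 (≤ 1078); 1078 − 987 = 91
take 89 (≤ 91); 91 − 89 = 2
take 2 (≤ 2); 2 − 2 = 0

987 + 89 + 2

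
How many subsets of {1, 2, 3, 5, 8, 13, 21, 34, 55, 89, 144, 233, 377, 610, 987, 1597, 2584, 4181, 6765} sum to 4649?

Starting from the Zeckendorf form and repeatedly splitting a term F_k into F_{k−1} + F_{k−2} (when neither is already used) reaches every representation.
4649 = 4181+377+89+2 = 4181+377+55+34+2 = 4181+233+144+89+2 = 2584+1597+377+89+2 = 4181+377+55+21+13+2 = … (19 more), for 24 in all.

24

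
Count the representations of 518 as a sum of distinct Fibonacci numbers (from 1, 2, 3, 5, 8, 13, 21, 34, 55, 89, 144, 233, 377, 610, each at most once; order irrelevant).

10

Starting from the Zeckendorf form and repeatedly splitting a term F_k into F_{k−1} + F_{k−2} (when neither is already used) reaches every representation.
518 = 377+89+34+13+5 = 377+89+34+13+3+2 = 233+144+89+34+13+5 = 377+89+34+8+5+3+2 = … (6 more), for 10 in all.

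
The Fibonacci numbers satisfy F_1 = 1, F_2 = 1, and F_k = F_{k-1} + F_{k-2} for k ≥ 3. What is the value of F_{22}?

17711

Iterating the recurrence up to F_{18} = 2584 and F_{17} = 1597:
F_{19} = F_{18} + F_{17} = 2584 + 1597 = 4181
F_{20} = F_{19} + F_{18} = 4181 + 2584 = 6765
F_{21} = F_{20} + F_{19} = 6765 + 4181 = 10946
F_{22} = F_{21} + F_{20} = 10946 + 6765 = 17711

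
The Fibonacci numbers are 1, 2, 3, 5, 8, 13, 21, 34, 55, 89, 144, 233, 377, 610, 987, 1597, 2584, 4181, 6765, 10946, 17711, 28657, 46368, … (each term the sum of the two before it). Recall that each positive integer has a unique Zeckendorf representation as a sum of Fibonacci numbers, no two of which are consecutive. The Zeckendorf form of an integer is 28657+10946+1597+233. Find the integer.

28657+10946+1597+233 = 41433.

41433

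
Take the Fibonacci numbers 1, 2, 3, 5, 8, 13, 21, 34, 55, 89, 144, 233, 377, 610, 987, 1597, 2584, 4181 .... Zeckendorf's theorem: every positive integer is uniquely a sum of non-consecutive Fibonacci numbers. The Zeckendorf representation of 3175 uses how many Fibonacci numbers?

6

Repeatedly subtract the largest Fibonacci number that fits:
3175: greatest Fibonacci not exceeding it is 2584, leaving 591
591: greatest Fibonacci not exceeding it is 377, leaving 214
214: greatest Fibonacci not exceeding it is 144, leaving 70
70: greatest Fibonacci not exceeding it is 55, leaving 15
15: greatest Fibonacci not exceeding it is 13, leaving 2
2: greatest Fibonacci not exceeding it is 2, leaving 0
3175 = 2584 + 377 + 144 + 55 + 13 + 2, which has 6 terms.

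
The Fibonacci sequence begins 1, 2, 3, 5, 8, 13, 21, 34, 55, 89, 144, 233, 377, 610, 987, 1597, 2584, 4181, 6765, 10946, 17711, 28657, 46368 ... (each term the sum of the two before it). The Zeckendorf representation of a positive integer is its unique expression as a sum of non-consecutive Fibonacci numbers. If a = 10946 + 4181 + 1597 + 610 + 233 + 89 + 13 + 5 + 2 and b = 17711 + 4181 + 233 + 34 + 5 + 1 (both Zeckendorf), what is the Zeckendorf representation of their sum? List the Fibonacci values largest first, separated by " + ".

The two numbers are 17676 and 22165, so their sum is 39841.
Greedily peel off the largest Fibonacci term at each step:
39841 − 28657 = 11184
11184 − 10946 = 238
238 − 233 = 5
5 − 5 = 0

28657 + 10946 + 233 + 5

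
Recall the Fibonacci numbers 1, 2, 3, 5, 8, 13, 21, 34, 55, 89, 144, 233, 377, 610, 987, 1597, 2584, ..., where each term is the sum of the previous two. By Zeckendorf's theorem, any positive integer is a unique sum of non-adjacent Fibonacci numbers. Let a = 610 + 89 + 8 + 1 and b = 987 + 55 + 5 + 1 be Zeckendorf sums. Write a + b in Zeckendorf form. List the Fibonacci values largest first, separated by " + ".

1597 + 144 + 13 + 2

The two numbers are 708 and 1048, so their sum is 1756.
Greedily peel off the largest Fibonacci term at each step:
subtract 1597 from 1756: 159 remains
subtract 144 from 159: 15 remains
subtract 13 from 15: 2 remains
subtract 2 from 2: 0 remains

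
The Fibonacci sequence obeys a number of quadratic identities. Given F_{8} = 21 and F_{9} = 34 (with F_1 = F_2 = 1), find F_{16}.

987

By the doubling identity F_{2k} = F_k(2F_{k+1} − F_k): F_{16} = 21·(2·34 − 21) = 21·47 = 987.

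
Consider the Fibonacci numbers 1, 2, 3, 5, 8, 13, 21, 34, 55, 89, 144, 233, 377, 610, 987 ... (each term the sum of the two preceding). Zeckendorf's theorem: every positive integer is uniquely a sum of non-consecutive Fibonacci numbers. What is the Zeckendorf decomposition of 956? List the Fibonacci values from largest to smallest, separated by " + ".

Greedy algorithm:
610 ≤ 956 < 987, so take 610; remainder 346
233 ≤ 346 < 377, so take 233; remainder 113
89 ≤ 113 < 144, so take 89; remainder 24
21 ≤ 24 < 34, so take 21; remainder 3
3 ≤ 3 < 5, so take 3; remainder 0
So 956 = 610 + 233 + 89 + 21 + 3, with no two terms consecutive in the sequence.

610 + 233 + 89 + 21 + 3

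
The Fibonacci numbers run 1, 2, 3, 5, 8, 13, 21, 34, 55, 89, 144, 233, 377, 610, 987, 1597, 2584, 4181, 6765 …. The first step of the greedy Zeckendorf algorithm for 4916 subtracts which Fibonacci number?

4181 ≤ 4916 < 6765, so the largest Fibonacci number not exceeding 4916 is 4181.

4181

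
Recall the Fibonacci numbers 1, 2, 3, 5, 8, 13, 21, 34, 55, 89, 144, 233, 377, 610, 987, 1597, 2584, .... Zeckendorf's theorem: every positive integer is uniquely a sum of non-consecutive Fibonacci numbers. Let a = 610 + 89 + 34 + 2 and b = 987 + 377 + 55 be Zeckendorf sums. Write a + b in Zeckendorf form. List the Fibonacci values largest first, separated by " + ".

1597 + 377 + 144 + 34 + 2

The two numbers are 735 and 1419, so their sum is 2154.
Greedily peel off the largest Fibonacci term at each step:
take 1597 (≤ 2154); 2154 − 1597 = 557
take 377 (≤ 557); 557 − 377 = 180
take 144 (≤ 180); 180 − 144 = 36
take 34 (≤ 36); 36 − 34 = 2
take 2 (≤ 2); 2 − 2 = 0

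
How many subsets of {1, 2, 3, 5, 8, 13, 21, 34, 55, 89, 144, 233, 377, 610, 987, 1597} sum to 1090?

24

Starting from the Zeckendorf form and repeatedly splitting a term F_k into F_{k−1} + F_{k−2} (when neither is already used) reaches every representation.
1090 = 987+89+13+1 = 987+89+8+5+1 = 987+55+34+13+1 = 610+377+89+13+1 = … (20 more), for 24 in all.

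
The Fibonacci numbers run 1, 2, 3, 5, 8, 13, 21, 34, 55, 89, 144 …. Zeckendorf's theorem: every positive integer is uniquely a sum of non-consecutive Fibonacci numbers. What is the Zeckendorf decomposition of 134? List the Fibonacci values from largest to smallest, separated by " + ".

89 + 34 + 8 + 3

take 89 (≤ 134); 134 − 89 = 45
take 34 (≤ 45); 45 − 34 = 11
take 8 (≤ 11); 11 − 8 = 3
take 3 (≤ 3); 3 − 3 = 0
So 134 = 89 + 34 + 8 + 3, with no two terms consecutive in the sequence.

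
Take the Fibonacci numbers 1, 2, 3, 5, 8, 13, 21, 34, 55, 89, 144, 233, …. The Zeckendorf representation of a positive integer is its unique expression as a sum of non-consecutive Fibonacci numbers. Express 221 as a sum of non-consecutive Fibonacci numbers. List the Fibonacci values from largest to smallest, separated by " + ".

144 + 55 + 21 + 1

largest Fibonacci ≤ 221 is 144; 221 − 144 = 77
largest Fibonacci ≤ 77 is 55; 77 − 55 = 22
largest Fibonacci ≤ 22 is 21; 22 − 21 = 1
largest Fibonacci ≤ 1 is 1; 1 − 1 = 0
So 221 = 144 + 55 + 21 + 1, with no two terms consecutive in the sequence.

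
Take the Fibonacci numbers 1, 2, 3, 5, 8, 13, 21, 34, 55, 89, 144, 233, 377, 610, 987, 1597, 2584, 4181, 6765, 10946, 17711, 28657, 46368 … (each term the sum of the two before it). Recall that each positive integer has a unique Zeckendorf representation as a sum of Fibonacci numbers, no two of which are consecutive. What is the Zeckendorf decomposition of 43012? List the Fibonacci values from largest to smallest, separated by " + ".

28657 ≤ 43012 < 46368, so take 28657; remainder 14355
10946 ≤ 14355 < 17711, so take 10946; remainder 3409
2584 ≤ 3409 < 4181, so take 2584; remainder 825
610 ≤ 825 < 987, so take 610; remainder 215
144 ≤ 215 < 233, so take 144; remainder 71
55 ≤ 71 < 89, so take 55; remainder 16
13 ≤ 16 < 21, so take 13; remainder 3
3 ≤ 3 < 5, so take 3; remainder 0
So 43012 = 28657 + 10946 + 2584 + 610 + 144 + 55 + 13 + 3, with no two terms consecutive in the sequence.

28657 + 10946 + 2584 + 610 + 144 + 55 + 13 + 3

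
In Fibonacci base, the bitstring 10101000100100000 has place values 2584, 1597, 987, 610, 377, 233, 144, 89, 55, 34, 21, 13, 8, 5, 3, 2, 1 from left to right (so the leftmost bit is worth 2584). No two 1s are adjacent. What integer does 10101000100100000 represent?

Summing the place values of the 1 bits: 2584 + 987 + 377 + 55 + 13 = 4016.

4016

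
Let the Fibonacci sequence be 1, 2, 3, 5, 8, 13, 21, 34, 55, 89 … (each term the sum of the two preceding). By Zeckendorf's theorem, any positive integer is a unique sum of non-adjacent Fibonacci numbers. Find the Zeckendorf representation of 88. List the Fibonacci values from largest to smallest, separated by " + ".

55 + 21 + 8 + 3 + 1

Greedily peel off the largest Fibonacci term at each step:
55 ≤ 88 < 89, so take 55; remainder 33
21 ≤ 33 < 34, so take 21; remainder 12
8 ≤ 12 < 13, so take 8; remainder 4
3 ≤ 4 < 5, so take 3; remainder 1
1 ≤ 1 < 2, so take 1; remainder 0
So 88 = 55 + 21 + 8 + 3 + 1, with no two terms consecutive in the sequence.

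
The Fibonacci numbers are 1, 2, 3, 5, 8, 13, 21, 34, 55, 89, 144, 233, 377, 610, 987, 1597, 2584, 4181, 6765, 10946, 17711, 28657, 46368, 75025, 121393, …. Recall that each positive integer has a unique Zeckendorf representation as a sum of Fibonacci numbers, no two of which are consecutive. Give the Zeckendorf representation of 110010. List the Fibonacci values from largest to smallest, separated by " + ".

Repeatedly subtract the largest Fibonacci number that fits:
largest Fibonacci ≤ 110010 is 75025; 110010 − 75025 = 34985
largest Fibonacci ≤ 34985 is 28657; 34985 − 28657 = 6328
largest Fibonacci ≤ 6328 is 4181; 6328 − 4181 = 2147
largest Fibonacci ≤ 2147 is 1597; 2147 − 1597 = 550
largest Fibonacci ≤ 550 is 377; 550 − 377 = 173
largest Fibonacci ≤ 173 is 144; 173 − 144 = 29
largest Fibonacci ≤ 29 is 21; 29 − 21 = 8
largest Fibonacci ≤ 8 is 8; 8 − 8 = 0
So 110010 = 75025 + 28657 + 4181 + 1597 + 377 + 144 + 21 + 8, with no two terms consecutive in the sequence.

75025 + 28657 + 4181 + 1597 + 377 + 144 + 21 + 8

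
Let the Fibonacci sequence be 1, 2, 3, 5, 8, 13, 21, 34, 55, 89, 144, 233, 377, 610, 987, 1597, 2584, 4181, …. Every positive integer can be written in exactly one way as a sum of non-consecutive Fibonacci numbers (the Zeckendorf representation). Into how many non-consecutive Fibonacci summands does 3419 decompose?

3419 − 2584 = 835
835 − 610 = 225
225 − 144 = 81
81 − 55 = 26
26 − 21 = 5
5 − 5 = 0
3419 = 2584 + 610 + 144 + 55 + 21 + 5, which has 6 terms.

6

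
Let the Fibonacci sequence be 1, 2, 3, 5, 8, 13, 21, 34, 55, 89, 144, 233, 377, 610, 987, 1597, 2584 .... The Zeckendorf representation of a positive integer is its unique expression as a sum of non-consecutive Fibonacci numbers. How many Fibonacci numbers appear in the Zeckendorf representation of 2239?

subtract 1597 from 2239: 642 remains
subtract 610 from 642: 32 remains
subtract 21 from 32: 11 remains
subtract 8 from 11: 3 remains
subtract 3 from 3: 0 remains
2239 = 1597 + 610 + 21 + 8 + 3, which has 5 terms.

5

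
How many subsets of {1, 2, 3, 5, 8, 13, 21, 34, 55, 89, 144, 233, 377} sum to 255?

255 = 233+21+1 = 233+13+8+1 = 144+89+21+1 = … (6 more), for 9 in all.

9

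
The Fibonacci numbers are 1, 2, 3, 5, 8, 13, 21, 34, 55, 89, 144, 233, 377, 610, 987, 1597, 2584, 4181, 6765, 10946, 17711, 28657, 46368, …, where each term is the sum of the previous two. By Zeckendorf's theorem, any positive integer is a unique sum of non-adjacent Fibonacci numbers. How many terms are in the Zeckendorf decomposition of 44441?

6

largest Fibonacci ≤ 44441 is 28657; 44441 − 28657 = 15784
largest Fibonacci ≤ 15784 is 10946; 15784 − 10946 = 4838
largest Fibonacci ≤ 4838 is 4181; 4838 − 4181 = 657
largest Fibonacci ≤ 657 is 610; 657 − 610 = 47
largest Fibonacci ≤ 47 is 34; 47 − 34 = 13
largest Fibonacci ≤ 13 is 13; 13 − 13 = 0
44441 = 28657 + 10946 + 4181 + 610 + 34 + 13, which has 6 terms.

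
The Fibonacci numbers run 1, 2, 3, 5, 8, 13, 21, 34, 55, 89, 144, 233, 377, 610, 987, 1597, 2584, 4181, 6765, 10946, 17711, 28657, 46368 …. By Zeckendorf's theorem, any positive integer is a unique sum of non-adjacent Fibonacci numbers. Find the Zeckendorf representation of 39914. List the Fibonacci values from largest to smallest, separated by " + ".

28657 + 10946 + 233 + 55 + 21 + 2

largest Fibonacci ≤ 39914 is 28657; 39914 − 28657 = 11257
largest Fibonacci ≤ 11257 is 10946; 11257 − 10946 = 311
largest Fibonacci ≤ 311 is 233; 311 − 233 = 78
largest Fibonacci ≤ 78 is 55; 78 − 55 = 23
largest Fibonacci ≤ 23 is 21; 23 − 21 = 2
largest Fibonacci ≤ 2 is 2; 2 − 2 = 0
So 39914 = 28657 + 10946 + 233 + 55 + 21 + 2, with no two terms consecutive in the sequence.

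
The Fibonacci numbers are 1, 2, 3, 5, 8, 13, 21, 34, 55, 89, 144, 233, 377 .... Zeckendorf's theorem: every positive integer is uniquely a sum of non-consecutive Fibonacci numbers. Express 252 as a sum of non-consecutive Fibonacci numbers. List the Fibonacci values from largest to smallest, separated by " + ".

233 + 13 + 5 + 1

Greedy algorithm:
take 233 (≤ 252); 252 − 233 = 19
take 13 (≤ 19); 19 − 13 = 6
take 5 (≤ 6); 6 − 5 = 1
take 1 (≤ 1); 1 − 1 = 0
So 252 = 233 + 13 + 5 + 1, with no two terms consecutive in the sequence.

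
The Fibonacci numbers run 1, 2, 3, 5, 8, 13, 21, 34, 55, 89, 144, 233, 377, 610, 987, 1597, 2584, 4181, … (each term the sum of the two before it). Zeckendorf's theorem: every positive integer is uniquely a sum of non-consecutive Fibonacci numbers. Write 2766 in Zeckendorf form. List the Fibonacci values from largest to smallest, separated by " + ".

2584 + 144 + 34 + 3 + 1

Repeatedly subtract the largest Fibonacci number that fits:
2584 ≤ 2766 < 4181, so take 2584; remainder 182
144 ≤ 182 < 233, so take 144; remainder 38
34 ≤ 38 < 55, so take 34; remainder 4
3 ≤ 4 < 5, so take 3; remainder 1
1 ≤ 1 < 2, so take 1; remainder 0
So 2766 = 2584 + 144 + 34 + 3 + 1, with no two terms consecutive in the sequence.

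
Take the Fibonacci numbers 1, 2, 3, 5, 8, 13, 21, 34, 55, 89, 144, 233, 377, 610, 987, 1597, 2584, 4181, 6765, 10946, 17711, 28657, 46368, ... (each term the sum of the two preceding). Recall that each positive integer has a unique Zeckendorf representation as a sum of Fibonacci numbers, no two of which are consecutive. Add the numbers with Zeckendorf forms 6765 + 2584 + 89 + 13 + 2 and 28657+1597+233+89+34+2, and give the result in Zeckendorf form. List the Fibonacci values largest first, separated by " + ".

The two numbers are 9453 and 30612, so their sum is 40065.
40065: greatest Fibonacci not exceeding it is 28657, leaving 11408
11408: greatest Fibonacci not exceeding it is 10946, leaving 462
462: greatest Fibonacci not exceeding it is 377, leaving 85
85: greatest Fibonacci not exceeding it is 55, leaving 30
30: greatest Fibonacci not exceeding it is 21, leaving 9
9: greatest Fibonacci not exceeding it is 8, leaving 1
1: greatest Fibonacci not exceeding it is 1, leaving 0

28657 + 10946 + 377 + 55 + 21 + 8 + 1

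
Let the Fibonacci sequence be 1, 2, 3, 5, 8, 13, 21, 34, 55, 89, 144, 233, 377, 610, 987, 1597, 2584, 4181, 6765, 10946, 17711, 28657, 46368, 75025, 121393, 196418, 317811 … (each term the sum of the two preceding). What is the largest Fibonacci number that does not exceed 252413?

196418

196418 ≤ 252413 < 317811, so the largest Fibonacci number not exceeding 252413 is 196418.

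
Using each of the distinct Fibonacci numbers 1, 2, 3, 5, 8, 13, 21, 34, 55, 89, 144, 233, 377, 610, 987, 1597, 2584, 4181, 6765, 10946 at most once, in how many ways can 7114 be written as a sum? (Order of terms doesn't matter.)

Starting from the Zeckendorf form and repeatedly splitting a term F_k into F_{k−1} + F_{k−2} (when neither is already used) reaches every representation.
7114 = 6765+233+89+21+5+1 = 6765+233+89+21+3+2+1 = 6765+233+89+13+8+5+1 = 6765+233+55+34+21+5+1 = … (44 more), for 48 in all.

48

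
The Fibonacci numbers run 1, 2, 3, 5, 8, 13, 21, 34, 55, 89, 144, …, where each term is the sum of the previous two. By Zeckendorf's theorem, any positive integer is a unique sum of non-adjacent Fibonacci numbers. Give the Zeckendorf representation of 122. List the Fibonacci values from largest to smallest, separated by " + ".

subtract 89 from 122: 33 remains
subtract 21 from 33: 12 remains
subtract 8 from 12: 4 remains
subtract 3 from 4: 1 remains
subtract 1 from 1: 0 remains
So 122 = 89 + 21 + 8 + 3 + 1, with no two terms consecutive in the sequence.

89 + 21 + 8 + 3 + 1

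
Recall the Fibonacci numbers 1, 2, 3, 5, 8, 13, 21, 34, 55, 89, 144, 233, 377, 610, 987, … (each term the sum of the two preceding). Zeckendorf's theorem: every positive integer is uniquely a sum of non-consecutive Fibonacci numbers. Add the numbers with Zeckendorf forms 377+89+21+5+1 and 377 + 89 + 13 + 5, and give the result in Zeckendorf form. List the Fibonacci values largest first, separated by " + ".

610 + 233 + 89 + 34 + 8 + 3

The two numbers are 493 and 484, so their sum is 977.
Greedily peel off the largest Fibonacci term at each step:
977 − 610 = 367
367 − 233 = 134
134 − 89 = 45
45 − 34 = 11
11 − 8 = 3
3 − 3 = 0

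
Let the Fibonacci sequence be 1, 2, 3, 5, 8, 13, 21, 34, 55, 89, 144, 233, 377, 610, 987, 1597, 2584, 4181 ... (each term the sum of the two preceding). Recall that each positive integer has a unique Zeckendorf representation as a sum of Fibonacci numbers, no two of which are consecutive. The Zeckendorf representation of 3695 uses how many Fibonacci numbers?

5

3695 − 2584 = 1111
1111 − 987 = 124
124 − 89 = 35
35 − 34 = 1
1 − 1 = 0
3695 = 2584 + 987 + 89 + 34 + 1, which has 5 terms.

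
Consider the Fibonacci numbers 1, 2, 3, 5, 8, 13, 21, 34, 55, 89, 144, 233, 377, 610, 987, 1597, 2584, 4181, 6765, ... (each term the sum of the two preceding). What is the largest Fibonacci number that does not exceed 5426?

4181 ≤ 5426 < 6765, so the largest Fibonacci number not exceeding 5426 is 4181.

4181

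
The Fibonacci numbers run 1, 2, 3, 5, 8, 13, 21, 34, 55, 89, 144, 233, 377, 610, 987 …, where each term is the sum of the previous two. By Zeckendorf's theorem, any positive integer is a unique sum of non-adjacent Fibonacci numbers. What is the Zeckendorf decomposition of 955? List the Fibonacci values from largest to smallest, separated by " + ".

610 + 233 + 89 + 21 + 2

Repeatedly subtract the largest Fibonacci number that fits:
955: greatest Fibonacci not exceeding it is 610, leaving 345
345: greatest Fibonacci not exceeding it is 233, leaving 112
112: greatest Fibonacci not exceeding it is 89, leaving 23
23: greatest Fibonacci not exceeding it is 21, leaving 2
2: greatest Fibonacci not exceeding it is 2, leaving 0
So 955 = 610 + 233 + 89 + 21 + 2, with no two terms consecutive in the sequence.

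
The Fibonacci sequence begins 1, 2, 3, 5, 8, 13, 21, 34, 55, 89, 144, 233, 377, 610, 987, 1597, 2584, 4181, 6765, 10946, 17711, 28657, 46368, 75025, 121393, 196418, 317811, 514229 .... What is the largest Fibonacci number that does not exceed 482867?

317811 ≤ 482867 < 514229, so the largest Fibonacci number not exceeding 482867 is 317811.

317811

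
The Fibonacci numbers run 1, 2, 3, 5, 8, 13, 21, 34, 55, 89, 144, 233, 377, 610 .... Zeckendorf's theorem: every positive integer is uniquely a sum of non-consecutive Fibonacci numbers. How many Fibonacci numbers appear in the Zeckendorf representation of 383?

Repeatedly subtract the largest Fibonacci number that fits:
take 377 (≤ 383); 383 − 377 = 6
take 5 (≤ 6); 6 − 5 = 1
take 1 (≤ 1); 1 − 1 = 0
383 = 377 + 5 + 1, which has 3 terms.

3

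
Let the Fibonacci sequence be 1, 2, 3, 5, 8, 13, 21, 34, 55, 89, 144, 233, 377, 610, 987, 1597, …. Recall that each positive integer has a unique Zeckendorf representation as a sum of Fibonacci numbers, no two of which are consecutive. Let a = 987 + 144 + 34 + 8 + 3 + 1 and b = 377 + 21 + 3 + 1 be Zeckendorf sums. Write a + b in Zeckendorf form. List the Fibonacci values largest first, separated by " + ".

The two numbers are 1177 and 402, so their sum is 1579.
Greedy algorithm:
largest Fibonacci ≤ 1579 is 987; 1579 − 987 = 592
largest Fibonacci ≤ 592 is 377; 592 − 377 = 215
largest Fibonacci ≤ 215 is 144; 215 − 144 = 71
largest Fibonacci ≤ 71 is 55; 71 − 55 = 16
largest Fibonacci ≤ 16 is 13; 16 − 13 = 3
largest Fibonacci ≤ 3 is 3; 3 − 3 = 0

987 + 377 + 144 + 55 + 13 + 3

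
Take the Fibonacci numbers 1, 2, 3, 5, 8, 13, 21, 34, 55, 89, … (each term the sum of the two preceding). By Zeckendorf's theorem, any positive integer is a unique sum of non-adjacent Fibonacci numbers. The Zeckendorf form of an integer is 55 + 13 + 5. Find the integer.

55 + 13 + 5 = 73.

73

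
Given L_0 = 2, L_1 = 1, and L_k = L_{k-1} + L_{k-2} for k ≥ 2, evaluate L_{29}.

1149851

Iterating the recurrence up to L_{25} = 167761 and L_{24} = 103682:
L_{26} = L_{25} + L_{24} = 167761 + 103682 = 271443
L_{27} = L_{26} + L_{25} = 271443 + 167761 = 439204
L_{28} = L_{27} + L_{26} = 439204 + 271443 = 710647
L_{29} = L_{28} + L_{27} = 710647 + 439204 = 1149851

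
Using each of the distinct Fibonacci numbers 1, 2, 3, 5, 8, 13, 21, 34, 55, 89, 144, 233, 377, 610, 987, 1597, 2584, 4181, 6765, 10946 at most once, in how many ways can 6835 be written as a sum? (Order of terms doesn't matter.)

Each representation comes from the Zeckendorf form by replacing some F_k with F_{k−1} + F_{k−2} where possible.
6835 = 6765+55+13+2 = 6765+55+8+5+2 = 6765+34+21+13+2 = … (19 more), for 22 in all.

22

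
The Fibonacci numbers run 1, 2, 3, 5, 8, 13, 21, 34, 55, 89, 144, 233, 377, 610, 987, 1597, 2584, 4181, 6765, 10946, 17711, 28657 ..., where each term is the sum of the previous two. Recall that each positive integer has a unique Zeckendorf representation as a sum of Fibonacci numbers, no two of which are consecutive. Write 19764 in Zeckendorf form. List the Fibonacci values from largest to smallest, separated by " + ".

17711 + 1597 + 377 + 55 + 21 + 3

Repeatedly subtract the largest Fibonacci number that fits:
19764 − 17711 = 2053
2053 − 1597 = 456
456 − 377 = 79
79 − 55 = 24
24 − 21 = 3
3 − 3 = 0
So 19764 = 17711 + 1597 + 377 + 55 + 21 + 3, with no two terms consecutive in the sequence.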